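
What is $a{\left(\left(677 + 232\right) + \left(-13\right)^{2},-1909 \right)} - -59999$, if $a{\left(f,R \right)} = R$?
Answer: $58090$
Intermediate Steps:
$a{\left(\left(677 + 232\right) + \left(-13\right)^{2},-1909 \right)} - -59999 = -1909 - -59999 = -1909 + 59999 = 58090$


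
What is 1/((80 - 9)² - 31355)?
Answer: -1/26314 ≈ -3.8003e-5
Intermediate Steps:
1/((80 - 9)² - 31355) = 1/(71² - 31355) = 1/(5041 - 31355) = 1/(-26314) = -1/26314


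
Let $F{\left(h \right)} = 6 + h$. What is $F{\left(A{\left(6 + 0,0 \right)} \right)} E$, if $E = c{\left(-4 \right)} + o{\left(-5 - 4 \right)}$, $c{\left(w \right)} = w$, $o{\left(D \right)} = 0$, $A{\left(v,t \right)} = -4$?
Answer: $-8$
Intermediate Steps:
$E = -4$ ($E = -4 + 0 = -4$)
$F{\left(A{\left(6 + 0,0 \right)} \right)} E = \left(6 - 4\right) \left(-4\right) = 2 \left(-4\right) = -8$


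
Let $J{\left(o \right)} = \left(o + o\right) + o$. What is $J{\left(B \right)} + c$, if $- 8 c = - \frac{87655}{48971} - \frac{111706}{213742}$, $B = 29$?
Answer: $\frac{456834306813}{5233579741} \approx 87.289$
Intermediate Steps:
$J{\left(o \right)} = 3 o$ ($J{\left(o \right)} = 2 o + o = 3 o$)
$c = \frac{1512869346}{5233579741}$ ($c = - \frac{- \frac{87655}{48971} - \frac{111706}{213742}}{8} = - \frac{\left(-87655\right) \frac{1}{48971} - \frac{55853}{106871}}{8} = - \frac{- \frac{87655}{48971} - \frac{55853}{106871}}{8} = \left(- \frac{1}{8}\right) \left(- \frac{12102954768}{5233579741}\right) = \frac{1512869346}{5233579741} \approx 0.28907$)
$J{\left(B \right)} + c = 3 \cdot 29 + \frac{1512869346}{5233579741} = 87 + \frac{1512869346}{5233579741} = \frac{456834306813}{5233579741}$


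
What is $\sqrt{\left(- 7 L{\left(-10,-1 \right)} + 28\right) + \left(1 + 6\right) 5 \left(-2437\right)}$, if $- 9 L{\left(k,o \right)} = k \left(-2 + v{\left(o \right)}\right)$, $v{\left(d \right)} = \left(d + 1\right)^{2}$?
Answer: $\frac{i \sqrt{767263}}{3} \approx 291.98 i$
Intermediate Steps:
$v{\left(d \right)} = \left(1 + d\right)^{2}$
$L{\left(k,o \right)} = - \frac{k \left(-2 + \left(1 + o\right)^{2}\right)}{9}$
$\sqrt{\left(- 7 L{\left(-10,-1 \right)} + 28\right) + \left(1 + 6\right) 5 \left(-2437\right)} = \sqrt{\left(- 7 \left(\left(- \frac{1}{9}\right) \left(-10\right) \left(-2 + \left(1 - 1\right)^{2}\right)\right) + 28\right) + \left(1 + 6\right) 5 \left(-2437\right)} = \sqrt{\left(- 7 \left(\left(- \frac{1}{9}\right) \left(-10\right) \left(-2 + 0^{2}\right)\right) + 28\right) + 7 \cdot 5 \left(-2437\right)} = \sqrt{\left(- 7 \left(\left(- \frac{1}{9}\right) \left(-10\right) \left(-2 + 0\right)\right) + 28\right) + 35 \left(-2437\right)} = \sqrt{\left(- 7 \left(\left(- \frac{1}{9}\right) \left(-10\right) \left(-2\right)\right) + 28\right) - 85295} = \sqrt{\left(\left(-7\right) \left(- \frac{20}{9}\right) + 28\right) - 85295} = \sqrt{\left(\frac{140}{9} + 28\right) - 85295} = \sqrt{\frac{392}{9} - 85295} = \sqrt{- \frac{767263}{9}} = \frac{i \sqrt{767263}}{3}$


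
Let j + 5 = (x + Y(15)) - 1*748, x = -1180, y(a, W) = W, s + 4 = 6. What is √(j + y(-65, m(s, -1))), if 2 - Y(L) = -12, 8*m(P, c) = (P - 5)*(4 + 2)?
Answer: I*√7685/2 ≈ 43.832*I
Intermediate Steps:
s = 2 (s = -4 + 6 = 2)
m(P, c) = -15/4 + 3*P/4 (m(P, c) = ((P - 5)*(4 + 2))/8 = ((-5 + P)*6)/8 = (-30 + 6*P)/8 = -15/4 + 3*P/4)
Y(L) = 14 (Y(L) = 2 - 1*(-12) = 2 + 12 = 14)
j = -1919 (j = -5 + ((-1180 + 14) - 1*748) = -5 + (-1166 - 748) = -5 - 1914 = -1919)
√(j + y(-65, m(s, -1))) = √(-1919 + (-15/4 + (¾)*2)) = √(-1919 + (-15/4 + 3/2)) = √(-1919 - 9/4) = √(-7685/4) = I*√7685/2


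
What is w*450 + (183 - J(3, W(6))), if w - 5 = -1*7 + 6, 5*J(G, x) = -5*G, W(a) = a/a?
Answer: 1986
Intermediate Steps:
W(a) = 1
J(G, x) = -G (J(G, x) = (-5*G)/5 = -G)
w = 4 (w = 5 + (-1*7 + 6) = 5 + (-7 + 6) = 5 - 1 = 4)
w*450 + (183 - J(3, W(6))) = 4*450 + (183 - (-1)*3) = 1800 + (183 - 1*(-3)) = 1800 + (183 + 3) = 1800 + 186 = 1986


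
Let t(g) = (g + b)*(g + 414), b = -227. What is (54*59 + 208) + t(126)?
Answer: -51146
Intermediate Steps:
t(g) = (-227 + g)*(414 + g) (t(g) = (g - 227)*(g + 414) = (-227 + g)*(414 + g))
(54*59 + 208) + t(126) = (54*59 + 208) + (-93978 + 126² + 187*126) = (3186 + 208) + (-93978 + 15876 + 23562) = 3394 - 54540 = -51146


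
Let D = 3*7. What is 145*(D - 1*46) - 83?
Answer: -3708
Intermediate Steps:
D = 21
145*(D - 1*46) - 83 = 145*(21 - 1*46) - 83 = 145*(21 - 46) - 83 = 145*(-25) - 83 = -3625 - 83 = -3708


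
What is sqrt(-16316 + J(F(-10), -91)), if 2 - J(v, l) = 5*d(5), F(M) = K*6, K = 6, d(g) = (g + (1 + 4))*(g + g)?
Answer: I*sqrt(16814) ≈ 129.67*I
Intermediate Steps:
d(g) = 2*g*(5 + g) (d(g) = (g + 5)*(2*g) = (5 + g)*(2*g) = 2*g*(5 + g))
F(M) = 36 (F(M) = 6*6 = 36)
J(v, l) = -498 (J(v, l) = 2 - 5*2*5*(5 + 5) = 2 - 5*2*5*10 = 2 - 5*100 = 2 - 1*500 = 2 - 500 = -498)
sqrt(-16316 + J(F(-10), -91)) = sqrt(-16316 - 498) = sqrt(-16814) = I*sqrt(16814)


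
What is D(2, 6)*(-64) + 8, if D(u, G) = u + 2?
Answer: -248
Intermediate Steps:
D(u, G) = 2 + u
D(2, 6)*(-64) + 8 = (2 + 2)*(-64) + 8 = 4*(-64) + 8 = -256 + 8 = -248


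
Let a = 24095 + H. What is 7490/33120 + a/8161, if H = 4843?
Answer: 101955245/27029232 ≈ 3.7720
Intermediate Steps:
a = 28938 (a = 24095 + 4843 = 28938)
7490/33120 + a/8161 = 7490/33120 + 28938/8161 = 7490*(1/33120) + 28938*(1/8161) = 749/3312 + 28938/8161 = 101955245/27029232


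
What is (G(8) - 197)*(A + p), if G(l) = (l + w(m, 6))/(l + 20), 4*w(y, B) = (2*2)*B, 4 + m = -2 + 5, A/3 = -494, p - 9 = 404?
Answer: 420117/2 ≈ 2.1006e+5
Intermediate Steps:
p = 413 (p = 9 + 404 = 413)
A = -1482 (A = 3*(-494) = -1482)
m = -1 (m = -4 + (-2 + 5) = -4 + 3 = -1)
w(y, B) = B (w(y, B) = ((2*2)*B)/4 = (4*B)/4 = B)
G(l) = (6 + l)/(20 + l) (G(l) = (l + 6)/(l + 20) = (6 + l)/(20 + l))
(G(8) - 197)*(A + p) = ((6 + 8)/(20 + 8) - 197)*(-1482 + 413) = (14/28 - 197)*(-1069) = ((1/28)*14 - 197)*(-1069) = (½ - 197)*(-1069) = -393/2*(-1069) = 420117/2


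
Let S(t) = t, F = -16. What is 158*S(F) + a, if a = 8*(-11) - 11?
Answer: -2627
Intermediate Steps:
a = -99 (a = -88 - 11 = -99)
158*S(F) + a = 158*(-16) - 99 = -2528 - 99 = -2627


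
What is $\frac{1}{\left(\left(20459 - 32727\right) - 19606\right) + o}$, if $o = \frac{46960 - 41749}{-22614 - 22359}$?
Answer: $- \frac{4997}{159274957} \approx -3.1373 \cdot 10^{-5}$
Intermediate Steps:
$o = - \frac{579}{4997}$ ($o = \frac{5211}{-44973} = 5211 \left(- \frac{1}{44973}\right) = - \frac{579}{4997} \approx -0.11587$)
$\frac{1}{\left(\left(20459 - 32727\right) - 19606\right) + o} = \frac{1}{\left(\left(20459 - 32727\right) - 19606\right) - \frac{579}{4997}} = \frac{1}{\left(-12268 - 19606\right) - \frac{579}{4997}} = \frac{1}{-31874 - \frac{579}{4997}} = \frac{1}{- \frac{159274957}{4997}} = - \frac{4997}{159274957}$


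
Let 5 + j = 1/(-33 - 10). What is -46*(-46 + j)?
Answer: 100924/43 ≈ 2347.1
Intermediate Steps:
j = -216/43 (j = -5 + 1/(-33 - 10) = -5 + 1/(-43) = -5 - 1/43 = -216/43 ≈ -5.0233)
-46*(-46 + j) = -46*(-46 - 216/43) = -46*(-2194/43) = 100924/43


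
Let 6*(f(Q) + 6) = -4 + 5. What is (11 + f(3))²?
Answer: 961/36 ≈ 26.694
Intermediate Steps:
f(Q) = -35/6 (f(Q) = -6 + (-4 + 5)/6 = -6 + (⅙)*1 = -6 + ⅙ = -35/6)
(11 + f(3))² = (11 - 35/6)² = (31/6)² = 961/36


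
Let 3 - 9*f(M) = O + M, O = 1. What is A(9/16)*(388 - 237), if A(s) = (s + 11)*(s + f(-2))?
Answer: 4050575/2304 ≈ 1758.1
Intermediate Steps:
f(M) = 2/9 - M/9 (f(M) = ⅓ - (1 + M)/9 = ⅓ + (-⅑ - M/9) = 2/9 - M/9)
A(s) = (11 + s)*(4/9 + s) (A(s) = (s + 11)*(s + (2/9 - ⅑*(-2))) = (11 + s)*(s + (2/9 + 2/9)) = (11 + s)*(s + 4/9) = (11 + s)*(4/9 + s))
A(9/16)*(388 - 237) = (44/9 + (9/16)² + 103*(9/16)/9)*(388 - 237) = (44/9 + (9*(1/16))² + 103*(9*(1/16))/9)*151 = (44/9 + (9/16)² + (103/9)*(9/16))*151 = (44/9 + 81/256 + 103/16)*151 = (26825/2304)*151 = 4050575/2304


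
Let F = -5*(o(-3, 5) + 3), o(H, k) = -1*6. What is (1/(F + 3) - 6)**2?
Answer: 11449/324 ≈ 35.336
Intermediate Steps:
o(H, k) = -6
F = 15 (F = -5*(-6 + 3) = -5*(-3) = 15)
(1/(F + 3) - 6)**2 = (1/(15 + 3) - 6)**2 = (1/18 - 6)**2 = (-107/18)**2 = 11449/324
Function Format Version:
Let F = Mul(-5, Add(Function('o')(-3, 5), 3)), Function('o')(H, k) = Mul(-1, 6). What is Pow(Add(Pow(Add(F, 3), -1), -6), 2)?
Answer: Rational(11449, 324) ≈ 35.336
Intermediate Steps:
Function('o')(H, k) = -6
F = 15 (F = Mul(-5, Add(-6, 3)) = Mul(-5, -3) = 15)
Pow(Add(Pow(Add(F, 3), -1), -6), 2) = Pow(Add(Pow(Add(15, 3), -1), -6), 2) = Pow(Add(Pow(18, -1), -6), 2) = Pow(Add(Rational(1, 18), -6), 2) = Pow(Rational(-107, 18), 2) = Rational(11449, 324)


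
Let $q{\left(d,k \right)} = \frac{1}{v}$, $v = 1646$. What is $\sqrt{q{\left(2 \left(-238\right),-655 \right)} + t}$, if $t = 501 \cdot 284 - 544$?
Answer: $\frac{\sqrt{384018451486}}{1646} \approx 376.48$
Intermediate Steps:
$t = 141740$ ($t = 142284 - 544 = 141740$)
$q{\left(d,k \right)} = \frac{1}{1646}$
$\sqrt{q{\left(2 \left(-238\right),-655 \right)} + t} = \sqrt{\frac{1}{1646} + 141740} = \sqrt{\frac{233304041}{1646}} = \frac{\sqrt{384018451486}}{1646}$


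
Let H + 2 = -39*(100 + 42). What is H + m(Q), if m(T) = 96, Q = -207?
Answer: -5444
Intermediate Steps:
H = -5540 (H = -2 - 39*(100 + 42) = -2 - 39*142 = -2 - 5538 = -5540)
H + m(Q) = -5540 + 96 = -5444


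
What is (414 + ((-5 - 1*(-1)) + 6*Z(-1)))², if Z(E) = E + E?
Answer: 158404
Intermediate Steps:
Z(E) = 2*E
(414 + ((-5 - 1*(-1)) + 6*Z(-1)))² = (414 + ((-5 - 1*(-1)) + 6*(2*(-1))))² = (414 + ((-5 + 1) + 6*(-2)))² = (414 + (-4 - 12))² = (414 - 16)² = 398² = 158404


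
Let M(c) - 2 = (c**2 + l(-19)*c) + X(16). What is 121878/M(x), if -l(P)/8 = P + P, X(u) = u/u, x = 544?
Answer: 121878/461315 ≈ 0.26420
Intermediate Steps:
X(u) = 1
l(P) = -16*P (l(P) = -8*(P + P) = -16*P)
M(c) = 3 + c**2 + 304*c (M(c) = 2 + ((c**2 + (-16*(-19))*c) + 1) = 2 + ((c**2 + 304*c) + 1) = 2 + (1 + c**2 + 304*c) = 3 + c**2 + 304*c)
121878/M(x) = 121878/(3 + 544**2 + 304*544) = 121878/(3 + 295936 + 165376) = 121878/461315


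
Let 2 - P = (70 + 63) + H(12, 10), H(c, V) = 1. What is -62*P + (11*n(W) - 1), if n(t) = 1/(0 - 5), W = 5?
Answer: 40904/5 ≈ 8180.8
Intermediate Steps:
n(t) = -1/5 (n(t) = 1/(-5) = -1/5)
P = -132 (P = 2 - ((70 + 63) + 1) = 2 - (133 + 1) = 2 - 1*134 = 2 - 134 = -132)
-62*P + (11*n(W) - 1) = -62*(-132) + (11*(-1/5) - 1) = 8184 + (-11/5 - 1) = 8184 - 16/5 = 40904/5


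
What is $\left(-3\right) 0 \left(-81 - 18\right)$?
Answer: $0$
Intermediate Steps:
$\left(-3\right) 0 \left(-81 - 18\right) = 0 \left(-99\right) = 0$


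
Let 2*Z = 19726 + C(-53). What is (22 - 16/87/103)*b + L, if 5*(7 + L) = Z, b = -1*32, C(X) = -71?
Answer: 22484173/17922 ≈ 1254.6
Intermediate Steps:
b = -32
Z = 19655/2 (Z = (19726 - 71)/2 = (1/2)*19655 = 19655/2 ≈ 9827.5)
L = 3917/2 (L = -7 + (1/5)*(19655/2) = -7 + 3931/2 = 3917/2 ≈ 1958.5)
(22 - 16/87/103)*b + L = (22 - 16/87/103)*(-32) + 3917/2 = (22 - 16*1/87*(1/103))*(-32) + 3917/2 = (22 - 16/87*1/103)*(-32) + 3917/2 = (22 - 16/8961)*(-32) + 3917/2 = (197126/8961)*(-32) + 3917/2 = -6308032/8961 + 3917/2 = 22484173/17922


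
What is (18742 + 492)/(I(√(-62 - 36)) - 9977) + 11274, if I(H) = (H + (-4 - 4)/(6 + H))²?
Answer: 4*(882438845*I + 1193393334*√2)/(313141*I + 423486*√2) ≈ 11272.0 + 0.001421*I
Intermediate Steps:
I(H) = (H - 8/(6 + H))²
(18742 + 492)/(I(√(-62 - 36)) - 9977) + 11274 = (18742 + 492)/((-8 + (√(-62 - 36))² + 6*√(-62 - 36))²/(6 + √(-62 - 36))² - 9977) + 11274 = 19234/((-8 + (√(-98))² + 6*√(-98))²/(6 + √(-98))² - 9977) + 11274 = 19234/((-8 + (7*I*√2)² + 6*(7*I*√2))²/(6 + 7*I*√2)² - 9977) + 11274 = 19234/((-8 - 98 + 42*I*√2)²/(6 + 7*I*√2)² - 9977) + 11274 = 19234/((-106 + 42*I*√2)²/(6 + 7*I*√2)² - 9977) + 11274 = 19234/(-9977 + (-106 + 42*I*√2)²/(6 + 7*I*√2)²) + 11274 = 11274 + 19234/(-9977 + (-106 + 42*I*√2)²/(6 + 7*I*√2)²)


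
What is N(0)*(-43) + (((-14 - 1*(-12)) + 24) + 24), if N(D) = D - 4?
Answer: 218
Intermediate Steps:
N(D) = -4 + D
N(0)*(-43) + (((-14 - 1*(-12)) + 24) + 24) = (-4 + 0)*(-43) + (((-14 - 1*(-12)) + 24) + 24) = -4*(-43) + (((-14 + 12) + 24) + 24) = 172 + ((-2 + 24) + 24) = 172 + (22 + 24) = 172 + 46 = 218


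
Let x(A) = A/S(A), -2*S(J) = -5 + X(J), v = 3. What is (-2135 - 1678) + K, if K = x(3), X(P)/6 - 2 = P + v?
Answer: -163965/43 ≈ -3813.1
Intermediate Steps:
X(P) = 30 + 6*P (X(P) = 12 + 6*(P + 3) = 12 + 6*(3 + P) = 12 + (18 + 6*P) = 30 + 6*P)
S(J) = -25/2 - 3*J (S(J) = -(-5 + (30 + 6*J))/2 = -(25 + 6*J)/2 = -25/2 - 3*J)
x(A) = A/(-25/2 - 3*A)
K = -6/43 (K = -2*3/(25 + 6*3) = -2*3/(25 + 18) = -2*3/43 = -2*3*1/43 = -6/43 ≈ -0.13953)
(-2135 - 1678) + K = (-2135 - 1678) - 6/43 = -3813 - 6/43 = -163965/43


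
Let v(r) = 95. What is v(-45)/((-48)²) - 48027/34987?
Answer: -107330443/80610048 ≈ -1.3315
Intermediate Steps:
v(-45)/((-48)²) - 48027/34987 = 95/((-48)²) - 48027/34987 = 95/2304 - 48027*1/34987 = 95*(1/2304) - 48027/34987 = 95/2304 - 48027/34987 = -107330443/80610048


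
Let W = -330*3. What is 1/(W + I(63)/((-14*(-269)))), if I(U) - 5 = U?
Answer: -1883/1864136 ≈ -0.0010101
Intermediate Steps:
I(U) = 5 + U
W = -990
1/(W + I(63)/((-14*(-269)))) = 1/(-990 + (5 + 63)/((-14*(-269)))) = 1/(-990 + 68/3766) = 1/(-990 + 68*(1/3766)) = 1/(-990 + 34/1883) = 1/(-1864136/1883) = -1883/1864136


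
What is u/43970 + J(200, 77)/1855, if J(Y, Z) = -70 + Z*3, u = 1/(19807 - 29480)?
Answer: 1956480273/22542055930 ≈ 0.086792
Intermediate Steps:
u = -1/9673 (u = 1/(-9673) = -1/9673 ≈ -0.00010338)
J(Y, Z) = -70 + 3*Z
u/43970 + J(200, 77)/1855 = -1/9673/43970 + (-70 + 3*77)/1855 = -1/9673*1/43970 + (-70 + 231)*(1/1855) = -1/425321810 + 161*(1/1855) = -1/425321810 + 23/265 = 1956480273/22542055930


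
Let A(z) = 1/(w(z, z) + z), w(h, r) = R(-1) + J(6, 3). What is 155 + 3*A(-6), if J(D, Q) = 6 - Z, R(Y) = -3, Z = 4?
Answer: 1082/7 ≈ 154.57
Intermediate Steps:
J(D, Q) = 2 (J(D, Q) = 6 - 1*4 = 6 - 4 = 2)
w(h, r) = -1 (w(h, r) = -3 + 2 = -1)
A(z) = 1/(-1 + z)
155 + 3*A(-6) = 155 + 3/(-1 - 6) = 155 + 3/(-7) = 155 + 3*(-⅐) = 155 - 3/7 = 1082/7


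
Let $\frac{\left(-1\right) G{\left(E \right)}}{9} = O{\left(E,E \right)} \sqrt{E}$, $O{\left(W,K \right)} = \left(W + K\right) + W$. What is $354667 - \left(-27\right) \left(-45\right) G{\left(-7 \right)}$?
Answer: $354667 - 229635 i \sqrt{7} \approx 3.5467 \cdot 10^{5} - 6.0756 \cdot 10^{5} i$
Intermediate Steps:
$O{\left(W,K \right)} = K + 2 W$ ($O{\left(W,K \right)} = \left(K + W\right) + W = K + 2 W$)
$G{\left(E \right)} = - 27 E^{\frac{3}{2}}$ ($G{\left(E \right)} = - 9 \left(E + 2 E\right) \sqrt{E} = - 9 \cdot 3 E \sqrt{E} = - 9 \cdot 3 E^{\frac{3}{2}} = - 27 E^{\frac{3}{2}}$)
$354667 - \left(-27\right) \left(-45\right) G{\left(-7 \right)} = 354667 - \left(-27\right) \left(-45\right) \left(- 27 \left(-7\right)^{\frac{3}{2}}\right) = 354667 - 1215 \left(- 27 \left(- 7 i \sqrt{7}\right)\right) = 354667 - 1215 \cdot 189 i \sqrt{7} = 354667 - 229635 i \sqrt{7}$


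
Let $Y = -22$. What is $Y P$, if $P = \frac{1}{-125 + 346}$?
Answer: $- \frac{22}{221} \approx -0.099548$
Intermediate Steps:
$P = \frac{1}{221} \approx 0.0045249$
$Y P = \left(-22\right) \frac{1}{221} = - \frac{22}{221}$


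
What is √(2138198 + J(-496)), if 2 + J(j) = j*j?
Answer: 2*√596053 ≈ 1544.1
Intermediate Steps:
J(j) = -2 + j² (J(j) = -2 + j*j = -2 + j²)
√(2138198 + J(-496)) = √(2138198 + (-2 + (-496)²)) = √(2138198 + (-2 + 246016)) = √(2138198 + 246014) = √2384212 = 2*√596053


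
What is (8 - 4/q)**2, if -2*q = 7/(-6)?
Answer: 64/49 ≈ 1.3061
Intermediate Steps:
q = 7/12 (q = -7/(2*(-6)) = -7*(-1)/(2*6) = -1/2*(-7/6) = 7/12 ≈ 0.58333)
(8 - 4/q)**2 = (8 - 4/7/12)**2 = (8 - 4*12/7)**2 = (8 - 48/7)**2 = (8/7)**2 = 64/49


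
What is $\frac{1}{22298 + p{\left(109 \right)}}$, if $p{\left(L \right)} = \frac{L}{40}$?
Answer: $\frac{40}{892029} \approx 4.4842 \cdot 10^{-5}$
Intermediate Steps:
$p{\left(L \right)} = \frac{L}{40}$ ($p{\left(L \right)} = L \frac{1}{40} = \frac{L}{40}$)
$\frac{1}{22298 + p{\left(109 \right)}} = \frac{1}{22298 + \frac{1}{40} \cdot 109} = \frac{1}{22298 + \frac{109}{40}} = \frac{1}{\frac{892029}{40}} = \frac{40}{892029}$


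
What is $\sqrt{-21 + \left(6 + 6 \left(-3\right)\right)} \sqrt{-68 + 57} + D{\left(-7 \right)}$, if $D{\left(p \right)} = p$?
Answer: $-7 - 11 \sqrt{3} \approx -26.053$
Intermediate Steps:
$\sqrt{-21 + \left(6 + 6 \left(-3\right)\right)} \sqrt{-68 + 57} + D{\left(-7 \right)} = \sqrt{-21 + \left(6 + 6 \left(-3\right)\right)} \sqrt{-68 + 57} - 7 = \sqrt{-21 + \left(6 - 18\right)} \sqrt{-11} - 7 = \sqrt{-21 - 12} i \sqrt{11} - 7 = \sqrt{-33} i \sqrt{11} - 7 = i \sqrt{33} i \sqrt{11} - 7 = - 11 \sqrt{3} - 7 = -7 - 11 \sqrt{3}$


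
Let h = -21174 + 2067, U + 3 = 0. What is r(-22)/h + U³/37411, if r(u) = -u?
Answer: -121721/64982907 ≈ -0.0018731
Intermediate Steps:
U = -3 (U = -3 + 0 = -3)
h = -19107
r(-22)/h + U³/37411 = -1*(-22)/(-19107) + (-3)³/37411 = 22*(-1/19107) - 27*1/37411 = -2/1737 - 27/37411 = -121721/64982907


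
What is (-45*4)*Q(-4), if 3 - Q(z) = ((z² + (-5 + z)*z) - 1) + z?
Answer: 7920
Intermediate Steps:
Q(z) = 4 - z - z² - z*(-5 + z) (Q(z) = 3 - (((z² + (-5 + z)*z) - 1) + z) = 3 - (((z² + z*(-5 + z)) - 1) + z) = 3 - ((-1 + z² + z*(-5 + z)) + z) = 3 - (-1 + z + z² + z*(-5 + z)) = 3 + (1 - z - z² - z*(-5 + z)) = 4 - z - z² - z*(-5 + z))
(-45*4)*Q(-4) = (-45*4)*(4 - 2*(-4)² + 4*(-4)) = -180*(4 - 2*16 - 16) = -180*(4 - 32 - 16) = -180*(-44) = 7920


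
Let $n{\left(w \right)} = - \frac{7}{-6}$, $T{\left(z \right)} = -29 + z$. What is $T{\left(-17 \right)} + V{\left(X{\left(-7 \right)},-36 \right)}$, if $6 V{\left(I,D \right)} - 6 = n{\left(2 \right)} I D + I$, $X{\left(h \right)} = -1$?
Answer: $- \frac{229}{6} \approx -38.167$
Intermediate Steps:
$n{\left(w \right)} = \frac{7}{6}$ ($n{\left(w \right)} = \left(-7\right) \left(- \frac{1}{6}\right) = \frac{7}{6}$)
$V{\left(I,D \right)} = 1 + \frac{I}{6} + \frac{7 D I}{36}$ ($V{\left(I,D \right)} = 1 + \frac{\frac{7 I}{6} D + I}{6} = 1 + \frac{\frac{7 D I}{6} + I}{6} = 1 + \frac{I + \frac{7 D I}{6}}{6} = 1 + \left(\frac{I}{6} + \frac{7 D I}{36}\right) = 1 + \frac{I}{6} + \frac{7 D I}{36}$)
$T{\left(-17 \right)} + V{\left(X{\left(-7 \right)},-36 \right)} = \left(-29 - 17\right) + \left(1 + \frac{1}{6} \left(-1\right) + \frac{7}{36} \left(-36\right) \left(-1\right)\right) = -46 + \left(1 - \frac{1}{6} + 7\right) = -46 + \frac{47}{6} = - \frac{229}{6}$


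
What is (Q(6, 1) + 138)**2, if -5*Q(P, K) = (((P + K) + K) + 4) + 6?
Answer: 451584/25 ≈ 18063.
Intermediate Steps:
Q(P, K) = -2 - 2*K/5 - P/5 (Q(P, K) = -((((P + K) + K) + 4) + 6)/5 = -((((K + P) + K) + 4) + 6)/5 = -(((P + 2*K) + 4) + 6)/5 = -((4 + P + 2*K) + 6)/5 = -(10 + P + 2*K)/5 = -2 - 2*K/5 - P/5)
(Q(6, 1) + 138)**2 = ((-2 - 2/5*1 - 1/5*6) + 138)**2 = ((-2 - 2/5 - 6/5) + 138)**2 = (-18/5 + 138)**2 = (672/5)**2 = 451584/25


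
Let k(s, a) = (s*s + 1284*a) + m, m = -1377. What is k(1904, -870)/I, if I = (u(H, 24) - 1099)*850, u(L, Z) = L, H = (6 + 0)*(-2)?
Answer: -2506759/944350 ≈ -2.6545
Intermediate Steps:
H = -12 (H = 6*(-2) = -12)
k(s, a) = -1377 + s² + 1284*a (k(s, a) = (s*s + 1284*a) - 1377 = (s² + 1284*a) - 1377 = -1377 + s² + 1284*a)
I = -944350 (I = (-12 - 1099)*850 = -1111*850 = -944350)
k(1904, -870)/I = (-1377 + 1904² + 1284*(-870))/(-944350) = (-1377 + 3625216 - 1117080)*(-1/944350) = 2506759*(-1/944350) = -2506759/944350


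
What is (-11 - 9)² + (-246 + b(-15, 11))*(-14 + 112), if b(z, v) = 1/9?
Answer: -213274/9 ≈ -23697.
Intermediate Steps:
b(z, v) = ⅑
(-11 - 9)² + (-246 + b(-15, 11))*(-14 + 112) = (-11 - 9)² + (-246 + ⅑)*(-14 + 112) = (-20)² - 2213/9*98 = 400 - 216874/9 = -213274/9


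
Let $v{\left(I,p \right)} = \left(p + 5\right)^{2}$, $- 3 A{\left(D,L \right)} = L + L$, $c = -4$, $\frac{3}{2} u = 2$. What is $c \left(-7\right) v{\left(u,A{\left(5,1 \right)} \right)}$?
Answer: $\frac{4732}{9} \approx 525.78$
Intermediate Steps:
$u = \frac{4}{3}$ ($u = \frac{2}{3} \cdot 2 = \frac{4}{3} \approx 1.3333$)
$A{\left(D,L \right)} = - \frac{2 L}{3}$ ($A{\left(D,L \right)} = - \frac{L + L}{3} = - \frac{2 L}{3}$)
$v{\left(I,p \right)} = \left(5 + p\right)^{2}$
$c \left(-7\right) v{\left(u,A{\left(5,1 \right)} \right)} = \left(-4\right) \left(-7\right) \left(5 - \frac{2}{3}\right)^{2} = 28 \left(5 - \frac{2}{3}\right)^{2} = 28 \left(\frac{13}{3}\right)^{2} = 28 \cdot \frac{169}{9} = \frac{4732}{9}$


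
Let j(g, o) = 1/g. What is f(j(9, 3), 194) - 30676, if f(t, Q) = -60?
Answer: -30736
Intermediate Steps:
f(j(9, 3), 194) - 30676 = -60 - 30676 = -30736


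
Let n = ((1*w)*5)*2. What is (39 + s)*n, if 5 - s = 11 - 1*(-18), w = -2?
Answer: -300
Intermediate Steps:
s = -24 (s = 5 - (11 - 1*(-18)) = 5 - (11 + 18) = 5 - 1*29 = 5 - 29 = -24)
n = -20 (n = ((1*(-2))*5)*2 = -2*5*2 = -10*2 = -20)
(39 + s)*n = (39 - 24)*(-20) = 15*(-20) = -300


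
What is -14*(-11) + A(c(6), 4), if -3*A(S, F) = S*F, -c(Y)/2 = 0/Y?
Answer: 154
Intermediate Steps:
c(Y) = 0 (c(Y) = -0/Y = -2*0 = 0)
A(S, F) = -F*S/3 (A(S, F) = -S*F/3 = -F*S/3)
-14*(-11) + A(c(6), 4) = -14*(-11) - ⅓*4*0 = 154 + 0 = 154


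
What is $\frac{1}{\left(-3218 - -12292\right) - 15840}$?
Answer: $- \frac{1}{6766} \approx -0.0001478$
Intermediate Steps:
$\frac{1}{\left(-3218 - -12292\right) - 15840} = \frac{1}{\left(-3218 + 12292\right) - 15840} = \frac{1}{9074 - 15840} = \frac{1}{-6766} = - \frac{1}{6766}$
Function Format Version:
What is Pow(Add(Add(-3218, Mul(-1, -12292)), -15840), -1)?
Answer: Rational(-1, 6766) ≈ -0.00014780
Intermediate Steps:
Pow(Add(Add(-3218, Mul(-1, -12292)), -15840), -1) = Pow(Add(Add(-3218, 12292), -15840), -1) = Pow(Add(9074, -15840), -1) = Pow(-6766, -1) = Rational(-1, 6766)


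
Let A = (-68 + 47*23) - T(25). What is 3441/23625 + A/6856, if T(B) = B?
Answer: 3911083/13497750 ≈ 0.28976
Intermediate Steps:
A = 988 (A = (-68 + 47*23) - 1*25 = (-68 + 1081) - 25 = 1013 - 25 = 988)
3441/23625 + A/6856 = 3441/23625 + 988/6856 = 3441*(1/23625) + 988*(1/6856) = 1147/7875 + 247/1714 = 3911083/13497750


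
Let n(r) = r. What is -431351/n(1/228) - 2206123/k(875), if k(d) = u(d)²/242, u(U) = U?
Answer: -75298242819266/765625 ≈ -9.8349e+7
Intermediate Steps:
k(d) = d²/242
-431351/n(1/228) - 2206123/k(875) = -431351/(1/228) - 2206123/((1/242)*875²) = -431351/1/228 - 2206123/((1/242)*765625) = -431351*228 - 2206123/765625/242 = -98348028 - 2206123*242/765625 = -98348028 - 533881766/765625 = -75298242819266/765625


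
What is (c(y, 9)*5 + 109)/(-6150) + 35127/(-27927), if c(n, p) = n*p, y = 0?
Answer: -24341677/19083450 ≈ -1.2755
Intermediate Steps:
(c(y, 9)*5 + 109)/(-6150) + 35127/(-27927) = ((0*9)*5 + 109)/(-6150) + 35127/(-27927) = (0*5 + 109)*(-1/6150) + 35127*(-1/27927) = (0 + 109)*(-1/6150) - 3903/3103 = 109*(-1/6150) - 3903/3103 = -109/6150 - 3903/3103 = -24341677/19083450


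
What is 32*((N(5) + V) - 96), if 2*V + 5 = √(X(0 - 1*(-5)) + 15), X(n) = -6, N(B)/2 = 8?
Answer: -2592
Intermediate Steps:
N(B) = 16 (N(B) = 2*8 = 16)
V = -1 (V = -5/2 + √(-6 + 15)/2 = -5/2 + √9/2 = -5/2 + (½)*3 = -5/2 + 3/2 = -1)
32*((N(5) + V) - 96) = 32*((16 - 1) - 96) = 32*(15 - 96) = 32*(-81) = -2592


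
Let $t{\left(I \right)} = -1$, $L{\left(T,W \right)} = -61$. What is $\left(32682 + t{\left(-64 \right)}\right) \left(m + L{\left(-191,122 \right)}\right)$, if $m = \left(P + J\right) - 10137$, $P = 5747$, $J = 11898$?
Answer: $243375407$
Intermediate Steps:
$m = 7508$ ($m = \left(5747 + 11898\right) - 10137 = 17645 - 10137 = 7508$)
$\left(32682 + t{\left(-64 \right)}\right) \left(m + L{\left(-191,122 \right)}\right) = \left(32682 - 1\right) \left(7508 - 61\right) = 32681 \cdot 7447 = 243375407$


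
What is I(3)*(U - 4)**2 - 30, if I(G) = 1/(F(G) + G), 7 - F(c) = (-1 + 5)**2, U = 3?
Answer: -181/6 ≈ -30.167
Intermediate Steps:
F(c) = -9 (F(c) = 7 - (-1 + 5)**2 = 7 - 1*4**2 = 7 - 1*16 = 7 - 16 = -9)
I(G) = 1/(-9 + G)
I(3)*(U - 4)**2 - 30 = (3 - 4)**2/(-9 + 3) - 30 = (-1)**2/(-6) - 30 = -1/6*1 - 30 = -1/6 - 30 = -181/6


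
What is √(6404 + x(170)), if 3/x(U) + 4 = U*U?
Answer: √37133364058/2408 ≈ 80.025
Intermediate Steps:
x(U) = 3/(-4 + U²) (x(U) = 3/(-4 + U*U) = 3/(-4 + U²))
√(6404 + x(170)) = √(6404 + 3/(-4 + 170²)) = √(6404 + 3/(-4 + 28900)) = √(6404 + 3/28896) = √(6404 + 3*(1/28896)) = √(6404 + 1/9632) = √(61683329/9632) = √37133364058/2408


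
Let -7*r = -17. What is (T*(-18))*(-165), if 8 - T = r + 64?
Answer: -1214730/7 ≈ -1.7353e+5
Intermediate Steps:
r = 17/7 (r = -⅐*(-17) = 17/7 ≈ 2.4286)
T = -409/7 (T = 8 - (17/7 + 64) = 8 - 1*465/7 = 8 - 465/7 = -409/7 ≈ -58.429)
(T*(-18))*(-165) = -409/7*(-18)*(-165) = (7362/7)*(-165) = -1214730/7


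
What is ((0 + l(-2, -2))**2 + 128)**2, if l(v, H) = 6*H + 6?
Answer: 26896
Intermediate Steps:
l(v, H) = 6 + 6*H
((0 + l(-2, -2))**2 + 128)**2 = ((0 + (6 + 6*(-2)))**2 + 128)**2 = ((0 + (6 - 12))**2 + 128)**2 = ((0 - 6)**2 + 128)**2 = ((-6)**2 + 128)**2 = (36 + 128)**2 = 164**2 = 26896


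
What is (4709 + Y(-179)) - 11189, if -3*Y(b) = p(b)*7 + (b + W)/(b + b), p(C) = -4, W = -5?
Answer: -1158280/179 ≈ -6470.8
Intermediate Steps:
Y(b) = 28/3 - (-5 + b)/(6*b) (Y(b) = -(-4*7 + (b - 5)/(b + b))/3 = -(-28 + (-5 + b)/((2*b)))/3 = -(-28 + (-5 + b)*(1/(2*b)))/3 = -(-28 + (-5 + b)/(2*b))/3 = 28/3 - (-5 + b)/(6*b))
(4709 + Y(-179)) - 11189 = (4709 + (⅚)*(1 + 11*(-179))/(-179)) - 11189 = (4709 + (⅚)*(-1/179)*(1 - 1969)) - 11189 = (4709 + (⅚)*(-1/179)*(-1968)) - 11189 = (4709 + 1640/179) - 11189 = 844551/179 - 11189 = -1158280/179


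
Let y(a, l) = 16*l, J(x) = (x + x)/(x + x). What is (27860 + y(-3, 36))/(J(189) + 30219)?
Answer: 7109/7555 ≈ 0.94097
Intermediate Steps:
J(x) = 1 (J(x) = (2*x)/((2*x)) = (2*x)*(1/(2*x)) = 1)
(27860 + y(-3, 36))/(J(189) + 30219) = (27860 + 16*36)/(1 + 30219) = (27860 + 576)/30220 = 28436*(1/30220) = 7109/7555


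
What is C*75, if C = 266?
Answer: 19950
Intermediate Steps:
C*75 = 266*75 = 19950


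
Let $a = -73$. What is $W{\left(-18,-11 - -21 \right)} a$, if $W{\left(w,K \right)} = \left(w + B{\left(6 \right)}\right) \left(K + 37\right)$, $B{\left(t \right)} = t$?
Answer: $41172$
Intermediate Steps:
$W{\left(w,K \right)} = \left(6 + w\right) \left(37 + K\right)$ ($W{\left(w,K \right)} = \left(w + 6\right) \left(K + 37\right) = \left(6 + w\right) \left(37 + K\right)$)
$W{\left(-18,-11 - -21 \right)} a = \left(222 + 6 \left(-11 - -21\right) + 37 \left(-18\right) + \left(-11 - -21\right) \left(-18\right)\right) \left(-73\right) = \left(222 + 6 \left(-11 + 21\right) - 666 + \left(-11 + 21\right) \left(-18\right)\right) \left(-73\right) = \left(222 + 6 \cdot 10 - 666 + 10 \left(-18\right)\right) \left(-73\right) = \left(222 + 60 - 666 - 180\right) \left(-73\right) = \left(-564\right) \left(-73\right) = 41172$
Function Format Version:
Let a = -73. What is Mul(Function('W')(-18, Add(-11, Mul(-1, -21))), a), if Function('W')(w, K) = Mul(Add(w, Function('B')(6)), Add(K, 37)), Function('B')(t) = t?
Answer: 41172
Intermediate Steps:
Function('W')(w, K) = Mul(Add(6, w), Add(37, K)) (Function('W')(w, K) = Mul(Add(w, 6), Add(K, 37)) = Mul(Add(6, w), Add(37, K)))
Mul(Function('W')(-18, Add(-11, Mul(-1, -21))), a) = Mul(Add(222, Mul(6, Add(-11, Mul(-1, -21))), Mul(37, -18), Mul(Add(-11, Mul(-1, -21)), -18)), -73) = Mul(Add(222, Mul(6, Add(-11, 21)), -666, Mul(Add(-11, 21), -18)), -73) = Mul(Add(222, Mul(6, 10), -666, Mul(10, -18)), -73) = Mul(Add(222, 60, -666, -180), -73) = Mul(-564, -73) = 41172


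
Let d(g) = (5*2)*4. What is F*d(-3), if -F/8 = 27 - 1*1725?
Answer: 543360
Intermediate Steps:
F = 13584 (F = -8*(27 - 1*1725) = -8*(27 - 1725) = -8*(-1698) = 13584)
d(g) = 40 (d(g) = 10*4 = 40)
F*d(-3) = 13584*40 = 543360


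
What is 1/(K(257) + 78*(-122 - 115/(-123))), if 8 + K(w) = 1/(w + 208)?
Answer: -19065/180184669 ≈ -0.00010581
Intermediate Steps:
K(w) = -8 + 1/(208 + w) (K(w) = -8 + 1/(w + 208) = -8 + 1/(208 + w))
1/(K(257) + 78*(-122 - 115/(-123))) = 1/((-1663 - 8*257)/(208 + 257) + 78*(-122 - 115/(-123))) = 1/((-1663 - 2056)/465 + 78*(-122 - 115*(-1/123))) = 1/((1/465)*(-3719) + 78*(-122 + 115/123)) = 1/(-3719/465 + 78*(-14891/123)) = 1/(-3719/465 - 387166/41) = 1/(-180184669/19065) = -19065/180184669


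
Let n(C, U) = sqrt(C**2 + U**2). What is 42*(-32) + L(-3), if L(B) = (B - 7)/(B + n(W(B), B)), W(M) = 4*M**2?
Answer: -290309/216 - 5*sqrt(145)/216 ≈ -1344.3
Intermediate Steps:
L(B) = (-7 + B)/(B + sqrt(B**2 + 16*B**4)) (L(B) = (B - 7)/(B + sqrt((4*B**2)**2 + B**2)) = (-7 + B)/(B + sqrt(16*B**4 + B**2)) = (-7 + B)/(B + sqrt(B**2 + 16*B**4)))
42*(-32) + L(-3) = 42*(-32) + (-7 - 3)/(-3 + sqrt((-3)**2 + 16*(-3)**4)) = -1344 - 10/(-3 + sqrt(9 + 16*81)) = -1344 - 10/(-3 + sqrt(9 + 1296)) = -1344 - 10/(-3 + sqrt(1305)) = -1344 - 10/(-3 + 3*sqrt(145))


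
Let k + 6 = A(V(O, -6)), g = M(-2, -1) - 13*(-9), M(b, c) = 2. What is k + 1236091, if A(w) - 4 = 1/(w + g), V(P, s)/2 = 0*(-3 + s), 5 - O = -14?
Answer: 147094592/119 ≈ 1.2361e+6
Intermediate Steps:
O = 19 (O = 5 - 1*(-14) = 5 + 14 = 19)
g = 119 (g = 2 - 13*(-9) = 2 + 117 = 119)
V(P, s) = 0 (V(P, s) = 2*(0*(-3 + s)) = 2*0 = 0)
A(w) = 4 + 1/(119 + w) (A(w) = 4 + 1/(w + 119) = 4 + 1/(119 + w))
k = -237/119 (k = -6 + (477 + 4*0)/(119 + 0) = -6 + (477 + 0)/119 = -6 + (1/119)*477 = -6 + 477/119 = -237/119 ≈ -1.9916)
k + 1236091 = -237/119 + 1236091 = 147094592/119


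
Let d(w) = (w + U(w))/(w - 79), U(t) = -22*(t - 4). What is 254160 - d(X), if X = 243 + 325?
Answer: 124296080/489 ≈ 2.5418e+5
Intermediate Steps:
U(t) = 88 - 22*t (U(t) = -22*(-4 + t) = 88 - 22*t)
X = 568
d(w) = (88 - 21*w)/(-79 + w) (d(w) = (w + (88 - 22*w))/(w - 79) = (88 - 21*w)/(-79 + w))
254160 - d(X) = 254160 - (88 - 21*568)/(-79 + 568) = 254160 - (88 - 11928)/489 = 254160 - (-11840)/489 = 254160 - 1*(-11840/489) = 254160 + 11840/489 = 124296080/489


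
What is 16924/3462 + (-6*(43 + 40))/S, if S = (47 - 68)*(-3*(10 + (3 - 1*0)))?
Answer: 674260/157521 ≈ 4.2804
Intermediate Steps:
S = 819 (S = -(-63)*(10 + (3 + 0)) = -(-63)*(10 + 3) = -(-63)*13 = -21*(-39) = 819)
16924/3462 + (-6*(43 + 40))/S = 16924/3462 - 6*(43 + 40)/819 = 16924*(1/3462) - 6*83*(1/819) = 8462/1731 - 498*1/819 = 8462/1731 - 166/273 = 674260/157521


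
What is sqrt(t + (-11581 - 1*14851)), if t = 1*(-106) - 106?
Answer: 2*I*sqrt(6661) ≈ 163.23*I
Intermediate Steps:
t = -212 (t = -106 - 106 = -212)
sqrt(t + (-11581 - 1*14851)) = sqrt(-212 + (-11581 - 1*14851)) = sqrt(-212 + (-11581 - 14851)) = sqrt(-212 - 26432) = sqrt(-26644) = 2*I*sqrt(6661)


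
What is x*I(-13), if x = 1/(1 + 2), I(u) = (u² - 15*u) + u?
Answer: 117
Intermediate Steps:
I(u) = u² - 14*u
x = ⅓ (x = 1/3 = ⅓ ≈ 0.33333)
x*I(-13) = (-13*(-14 - 13))/3 = (-13*(-27))/3 = (⅓)*351 = 117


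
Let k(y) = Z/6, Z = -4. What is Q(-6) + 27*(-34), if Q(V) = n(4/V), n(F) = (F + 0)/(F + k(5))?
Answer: -1835/2 ≈ -917.50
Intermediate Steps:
k(y) = -2/3 (k(y) = -4/6 = -4*1/6 = -2/3)
n(F) = F/(-2/3 + F) (n(F) = (F + 0)/(F - 2/3) = F/(-2/3 + F))
Q(V) = 12/(V*(-2 + 12/V)) (Q(V) = 3*(4/V)/(-2 + 3*(4/V)) = 3*(4/V)/(-2 + 12/V) = 12/(V*(-2 + 12/V)))
Q(-6) + 27*(-34) = -6/(-6 - 6) + 27*(-34) = -6/(-12) - 918 = -6*(-1/12) - 918 = 1/2 - 918 = -1835/2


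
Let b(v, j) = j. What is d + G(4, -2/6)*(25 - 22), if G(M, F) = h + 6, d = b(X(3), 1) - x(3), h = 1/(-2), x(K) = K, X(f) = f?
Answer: 29/2 ≈ 14.500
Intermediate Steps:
h = -½ ≈ -0.50000
d = -2 (d = 1 - 1*3 = 1 - 3 = -2)
G(M, F) = 11/2 (G(M, F) = -½ + 6 = 11/2)
d + G(4, -2/6)*(25 - 22) = -2 + 11*(25 - 22)/2 = -2 + (11/2)*3 = -2 + 33/2 = 29/2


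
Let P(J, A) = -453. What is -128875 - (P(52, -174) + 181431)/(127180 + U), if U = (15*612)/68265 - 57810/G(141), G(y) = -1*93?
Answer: -387282186050828/3005066387 ≈ -1.2888e+5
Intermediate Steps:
G(y) = -93
U = 29238914/47027 (U = (15*612)/68265 - 57810/(-93) = 9180*(1/68265) - 57810*(-1/93) = 204/1517 + 19270/31 = 29238914/47027 ≈ 621.75)
-128875 - (P(52, -174) + 181431)/(127180 + U) = -128875 - (-453 + 181431)/(127180 + 29238914/47027) = -128875 - 180978/6010132774/47027 = -128875 - 180978*47027/6010132774 = -128875 - 1*4255426203/3005066387 = -128875 - 4255426203/3005066387 = -387282186050828/3005066387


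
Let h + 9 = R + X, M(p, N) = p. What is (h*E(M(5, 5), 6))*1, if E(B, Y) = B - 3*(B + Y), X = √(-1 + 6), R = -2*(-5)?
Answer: -28 - 28*√5 ≈ -90.610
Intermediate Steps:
R = 10
X = √5 ≈ 2.2361
E(B, Y) = -3*Y - 2*B (E(B, Y) = B + (-3*B - 3*Y) = -3*Y - 2*B)
h = 1 + √5 (h = -9 + (10 + √5) = 1 + √5 ≈ 3.2361)
(h*E(M(5, 5), 6))*1 = ((1 + √5)*(-3*6 - 2*5))*1 = ((1 + √5)*(-18 - 10))*1 = ((1 + √5)*(-28))*1 = (-28 - 28*√5)*1 = -28 - 28*√5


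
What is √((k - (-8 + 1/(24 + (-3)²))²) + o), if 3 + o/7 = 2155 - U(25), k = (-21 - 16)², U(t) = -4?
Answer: 2*√4464215/33 ≈ 128.05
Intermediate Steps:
k = 1369 (k = (-37)² = 1369)
o = 15092 (o = -21 + 7*(2155 - 1*(-4)) = -21 + 7*(2155 + 4) = -21 + 7*2159 = -21 + 15113 = 15092)
√((k - (-8 + 1/(24 + (-3)²))²) + o) = √((1369 - (-8 + 1/(24 + (-3)²))²) + 15092) = √((1369 - (-8 + 1/(24 + 9))²) + 15092) = √((1369 - (-8 + 1/33)²) + 15092) = √((1369 - (-263/33)²) + 15092) = √((1369 - 1*69169/1089) + 15092) = √((1369 - 69169/1089) + 15092) = √(1421672/1089 + 15092) = √(17856860/1089) = 2*√4464215/33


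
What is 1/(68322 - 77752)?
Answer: -1/9430 ≈ -0.00010604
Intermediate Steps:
1/(68322 - 77752) = 1/(-9430) = -1/9430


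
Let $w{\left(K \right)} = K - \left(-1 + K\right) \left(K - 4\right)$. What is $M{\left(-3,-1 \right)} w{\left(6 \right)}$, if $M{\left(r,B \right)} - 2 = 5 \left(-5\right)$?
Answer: $92$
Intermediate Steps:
$M{\left(r,B \right)} = -23$ ($M{\left(r,B \right)} = 2 + 5 \left(-5\right) = 2 - 25 = -23$)
$w{\left(K \right)} = K - \left(-1 + K\right) \left(-4 + K\right)$
$M{\left(-3,-1 \right)} w{\left(6 \right)} = - 23 \left(-4 - 6^{2} + 6 \cdot 6\right) = - 23 \left(-4 - 36 + 36\right) = \left(-23\right) \left(-4\right) = 92$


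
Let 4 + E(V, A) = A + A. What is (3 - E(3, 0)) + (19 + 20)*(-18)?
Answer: -695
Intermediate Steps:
E(V, A) = -4 + 2*A (E(V, A) = -4 + (A + A) = -4 + 2*A)
(3 - E(3, 0)) + (19 + 20)*(-18) = (3 - (-4 + 2*0)) + (19 + 20)*(-18) = (3 - (-4 + 0)) + 39*(-18) = (3 - 1*(-4)) - 702 = (3 + 4) - 702 = 7 - 702 = -695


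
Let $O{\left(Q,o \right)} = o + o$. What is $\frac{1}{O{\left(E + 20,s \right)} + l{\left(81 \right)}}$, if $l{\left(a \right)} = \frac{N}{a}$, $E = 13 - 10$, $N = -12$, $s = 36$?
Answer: $\frac{27}{1940} \approx 0.013918$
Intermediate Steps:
$E = 3$
$l{\left(a \right)} = - \frac{12}{a}$
$O{\left(Q,o \right)} = 2 o$
$\frac{1}{O{\left(E + 20,s \right)} + l{\left(81 \right)}} = \frac{1}{2 \cdot 36 - \frac{12}{81}} = \frac{1}{72 - \frac{4}{27}} = \frac{1}{\frac{1940}{27}} = \frac{27}{1940}$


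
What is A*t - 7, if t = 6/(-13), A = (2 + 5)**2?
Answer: -385/13 ≈ -29.615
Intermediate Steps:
A = 49 (A = 7**2 = 49)
t = -6/13 (t = 6*(-1/13) = -6/13 ≈ -0.46154)
A*t - 7 = 49*(-6/13) - 7 = -294/13 - 7 = -385/13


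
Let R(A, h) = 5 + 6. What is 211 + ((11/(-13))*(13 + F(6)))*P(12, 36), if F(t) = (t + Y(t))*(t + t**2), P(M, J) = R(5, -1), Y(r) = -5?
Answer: -3912/13 ≈ -300.92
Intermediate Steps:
R(A, h) = 11
P(M, J) = 11
F(t) = (-5 + t)*(t + t**2) (F(t) = (t - 5)*(t + t**2) = (-5 + t)*(t + t**2))
211 + ((11/(-13))*(13 + F(6)))*P(12, 36) = 211 + ((11/(-13))*(13 + 6*(-5 + 6**2 - 4*6)))*11 = 211 + ((11*(-1/13))*(13 + 6*(-5 + 36 - 24)))*11 = 211 - 11*(13 + 6*7)/13*11 = 211 - 11*(13 + 42)/13*11 = 211 - 11/13*55*11 = 211 - 605/13*11 = 211 - 6655/13 = -3912/13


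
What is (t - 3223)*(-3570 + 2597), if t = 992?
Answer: 2170763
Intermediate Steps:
(t - 3223)*(-3570 + 2597) = (992 - 3223)*(-3570 + 2597) = -2231*(-973) = 2170763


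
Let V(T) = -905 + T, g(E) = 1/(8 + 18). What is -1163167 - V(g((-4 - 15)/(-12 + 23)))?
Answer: -30218813/26 ≈ -1.1623e+6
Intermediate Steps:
g(E) = 1/26
-1163167 - V(g((-4 - 15)/(-12 + 23))) = -1163167 - (-905 + 1/26) = -1163167 - 1*(-23529/26) = -1163167 + 23529/26 = -30218813/26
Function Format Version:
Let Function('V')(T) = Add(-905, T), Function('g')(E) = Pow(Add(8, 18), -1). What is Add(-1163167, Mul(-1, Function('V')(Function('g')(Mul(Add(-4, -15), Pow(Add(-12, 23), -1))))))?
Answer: Rational(-30218813, 26) ≈ -1.1623e+6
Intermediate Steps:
Function('g')(E) = Rational(1, 26) (Function('g')(E) = Pow(26, -1) = Rational(1, 26))
Add(-1163167, Mul(-1, Function('V')(Function('g')(Mul(Add(-4, -15), Pow(Add(-12, 23), -1)))))) = Add(-1163167, Mul(-1, Add(-905, Rational(1, 26)))) = Add(-1163167, Mul(-1, Rational(-23529, 26))) = Add(-1163167, Rational(23529, 26)) = Rational(-30218813, 26)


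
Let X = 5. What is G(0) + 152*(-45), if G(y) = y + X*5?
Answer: -6815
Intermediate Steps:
G(y) = 25 + y (G(y) = y + 5*5 = y + 25 = 25 + y)
G(0) + 152*(-45) = (25 + 0) + 152*(-45) = 25 - 6840 = -6815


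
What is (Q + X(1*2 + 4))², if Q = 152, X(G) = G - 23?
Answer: 18225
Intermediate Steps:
X(G) = -23 + G
(Q + X(1*2 + 4))² = (152 + (-23 + (1*2 + 4)))² = (152 + (-23 + (2 + 4)))² = (152 + (-23 + 6))² = (152 - 17)² = 135² = 18225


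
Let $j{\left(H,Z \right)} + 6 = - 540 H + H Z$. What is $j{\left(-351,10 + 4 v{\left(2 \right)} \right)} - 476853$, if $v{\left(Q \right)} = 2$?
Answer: $-293637$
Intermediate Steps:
$j{\left(H,Z \right)} = -6 - 540 H + H Z$ ($j{\left(H,Z \right)} = -6 + \left(- 540 H + H Z\right) = -6 - 540 H + H Z$)
$j{\left(-351,10 + 4 v{\left(2 \right)} \right)} - 476853 = \left(-6 - -189540 - 351 \left(10 + 4 \cdot 2\right)\right) - 476853 = \left(-6 + 189540 - 351 \left(10 + 8\right)\right) - 476853 = \left(-6 + 189540 - 6318\right) - 476853 = 183216 - 476853 = -293637$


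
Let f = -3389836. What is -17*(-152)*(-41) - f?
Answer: 3283892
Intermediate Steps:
-17*(-152)*(-41) - f = -17*(-152)*(-41) - 1*(-3389836) = 2584*(-41) + 3389836 = -105944 + 3389836 = 3283892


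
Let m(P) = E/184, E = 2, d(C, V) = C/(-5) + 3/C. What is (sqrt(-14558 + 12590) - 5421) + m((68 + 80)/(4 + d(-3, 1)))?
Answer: -498731/92 + 4*I*sqrt(123) ≈ -5421.0 + 44.362*I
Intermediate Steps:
d(C, V) = 3/C - C/5 (d(C, V) = C*(-1/5) + 3/C = -C/5 + 3/C = 3/C - C/5)
m(P) = 1/92 (m(P) = 2/184 = 2*(1/184) = 1/92)
(sqrt(-14558 + 12590) - 5421) + m((68 + 80)/(4 + d(-3, 1))) = (sqrt(-14558 + 12590) - 5421) + 1/92 = (sqrt(-1968) - 5421) + 1/92 = (4*I*sqrt(123) - 5421) + 1/92 = (-5421 + 4*I*sqrt(123)) + 1/92 = -498731/92 + 4*I*sqrt(123)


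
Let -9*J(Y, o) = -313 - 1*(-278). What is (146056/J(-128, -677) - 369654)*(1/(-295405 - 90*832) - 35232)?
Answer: 21662473139927958/1851425 ≈ 1.1700e+10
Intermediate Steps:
J(Y, o) = 35/9 (J(Y, o) = -(-313 - 1*(-278))/9 = -(-313 + 278)/9 = -⅑*(-35) = 35/9)
(146056/J(-128, -677) - 369654)*(1/(-295405 - 90*832) - 35232) = (146056/(35/9) - 369654)*(1/(-295405 - 90*832) - 35232) = (146056*(9/35) - 369654)*(1/(-295405 - 74880) - 35232) = (1314504/35 - 369654)*(1/(-370285) - 35232) = -11623386*(-1/370285 - 35232)/35 = -11623386/35*(-13045881121/370285) = 21662473139927958/1851425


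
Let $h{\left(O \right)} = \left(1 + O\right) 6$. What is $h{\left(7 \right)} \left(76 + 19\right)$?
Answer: $4560$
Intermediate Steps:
$h{\left(O \right)} = 6 + 6 O$
$h{\left(7 \right)} \left(76 + 19\right) = \left(6 + 6 \cdot 7\right) \left(76 + 19\right) = \left(6 + 42\right) 95 = 48 \cdot 95 = 4560$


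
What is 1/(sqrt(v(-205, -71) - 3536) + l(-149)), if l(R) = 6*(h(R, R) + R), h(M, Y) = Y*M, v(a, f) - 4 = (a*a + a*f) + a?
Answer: 132312/17506412501 - sqrt(52843)/17506412501 ≈ 7.5448e-6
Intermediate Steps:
v(a, f) = 4 + a + a**2 + a*f (v(a, f) = 4 + ((a*a + a*f) + a) = 4 + ((a**2 + a*f) + a) = 4 + (a + a**2 + a*f) = 4 + a + a**2 + a*f)
h(M, Y) = M*Y
l(R) = 6*R + 6*R**2 (l(R) = 6*(R*R + R) = 6*(R**2 + R) = 6*(R + R**2) = 6*R + 6*R**2)
1/(sqrt(v(-205, -71) - 3536) + l(-149)) = 1/(sqrt((4 - 205 + (-205)**2 - 205*(-71)) - 3536) + 6*(-149)*(1 - 149)) = 1/(sqrt((4 - 205 + 42025 + 14555) - 3536) + 6*(-149)*(-148)) = 1/(sqrt(56379 - 3536) + 132312) = 1/(sqrt(52843) + 132312) = 1/(132312 + sqrt(52843))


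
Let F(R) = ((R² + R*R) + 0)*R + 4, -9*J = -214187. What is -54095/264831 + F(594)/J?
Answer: 999069332463623/56723357397 ≈ 17613.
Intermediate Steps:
J = 214187/9 (J = -⅑*(-214187) = 214187/9 ≈ 23799.)
F(R) = 4 + 2*R³ (F(R) = ((R² + R²) + 0)*R + 4 = (2*R² + 0)*R + 4 = (2*R²)*R + 4 = 2*R³ + 4 = 4 + 2*R³)
-54095/264831 + F(594)/J = -54095/264831 + (4 + 2*594³)/(214187/9) = -54095*1/264831 + (4 + 2*209584584)*(9/214187) = -54095/264831 + (4 + 419169168)*(9/214187) = -54095/264831 + 419169172*(9/214187) = -54095/264831 + 3772522548/214187 = 999069332463623/56723357397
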